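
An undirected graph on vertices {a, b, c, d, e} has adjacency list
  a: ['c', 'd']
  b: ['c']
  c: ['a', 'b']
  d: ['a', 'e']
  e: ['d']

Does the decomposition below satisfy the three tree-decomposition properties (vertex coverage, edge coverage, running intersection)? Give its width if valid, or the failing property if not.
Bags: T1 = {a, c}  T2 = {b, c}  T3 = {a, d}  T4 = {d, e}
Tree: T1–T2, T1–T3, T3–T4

Every vertex of G appears in some bag (union = {a, b, c, d, e}); every edge is covered by a bag; and for each vertex v the set of bags containing v is connected in the bag tree. The decomposition is therefore valid. The largest bag has 2 vertices, so the width is 1.

Yes; width 1.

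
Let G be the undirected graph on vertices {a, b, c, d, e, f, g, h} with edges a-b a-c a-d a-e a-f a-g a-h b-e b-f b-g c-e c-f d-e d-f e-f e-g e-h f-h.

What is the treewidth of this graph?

3

A width-3 tree decomposition is:
Bags: B1 = {a, c, e, f}  B2 = {a, b, e, f}  B3 = {a, b, e, g}  B4 = {a, e, f, h}  B5 = {a, d, e, f}
Tree: B1–B2, B2–B3, B1–B4, B4–B5
The largest bag has 4 vertices, giving width 3; this decomposition certifies tw(G) ≤ 3. On the other hand G contains the 4-clique {a, b, e, g}. A clique must lie in a single bag of any decomposition, so no decomposition can have width below 3. Combining the bounds, tw(G) = 3.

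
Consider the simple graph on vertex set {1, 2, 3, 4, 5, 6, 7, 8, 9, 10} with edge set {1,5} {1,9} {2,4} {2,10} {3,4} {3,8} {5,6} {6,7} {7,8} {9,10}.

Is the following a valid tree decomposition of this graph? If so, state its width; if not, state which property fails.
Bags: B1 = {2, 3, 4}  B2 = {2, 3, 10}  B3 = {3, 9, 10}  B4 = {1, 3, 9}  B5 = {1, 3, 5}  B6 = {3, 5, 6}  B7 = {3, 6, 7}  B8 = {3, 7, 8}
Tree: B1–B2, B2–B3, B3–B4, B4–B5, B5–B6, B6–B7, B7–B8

Yes; width 2.

Vertex coverage: the bags together contain {1, 2, 3, 4, 5, 6, 7, 8, 9, 10}, the full vertex set. Edge coverage: each edge of G has both endpoints in at least one bag. Running intersection: for every vertex, the bags containing it form a connected subtree. All three properties hold, so this is a valid tree decomposition of width max|bag| − 1 = 2, and hence tw(G) ≤ 2.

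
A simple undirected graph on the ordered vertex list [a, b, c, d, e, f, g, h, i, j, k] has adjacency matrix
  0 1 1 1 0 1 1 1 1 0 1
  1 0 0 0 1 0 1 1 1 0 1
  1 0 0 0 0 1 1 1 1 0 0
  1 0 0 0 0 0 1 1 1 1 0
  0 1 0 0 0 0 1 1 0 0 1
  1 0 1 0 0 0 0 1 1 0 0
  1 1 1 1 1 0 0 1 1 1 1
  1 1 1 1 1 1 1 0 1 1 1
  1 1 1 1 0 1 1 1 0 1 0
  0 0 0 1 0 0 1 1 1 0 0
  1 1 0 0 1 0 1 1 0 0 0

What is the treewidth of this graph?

A width-4 tree decomposition is:
Bags: B1 = {a, d, g, h, i}  B2 = {a, b, g, h, i}  B3 = {a, b, g, h, k}  B4 = {b, e, g, h, k}  B5 = {a, c, g, h, i}  B6 = {d, g, h, i, j}  B7 = {a, c, f, h, i}
Tree: B1–B2, B2–B3, B3–B4, B2–B5, B1–B6, B5–B7
The largest bag has 5 vertices, giving width 4; this decomposition certifies tw(G) ≤ 4. Conversely, {b, e, g, h, k} is a clique of size 5, and the vertices of any clique must share a bag in every tree decomposition; so some bag has ≥ 5 vertices and tw(G) ≥ 4. Hence tw(G) = 4 exactly.

4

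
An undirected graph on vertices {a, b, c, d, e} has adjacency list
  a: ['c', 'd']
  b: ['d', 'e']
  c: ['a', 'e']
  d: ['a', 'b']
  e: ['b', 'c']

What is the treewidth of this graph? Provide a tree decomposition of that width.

Treewidth 2.
One such decomposition:
Bags: B1 = {b, c, e}  B2 = {a, b, c}  B3 = {a, b, d}
Tree: B1–B2, B2–B3

The largest bag has 3 vertices, giving width 2; this decomposition certifies tw(G) ≤ 2. Since b–e–c–a–d–b is a cycle in G, G is not acyclic. Forests are exactly the graphs of treewidth ≤ 1, so tw(G) ≥ 2. The upper and lower bounds meet at 2, so that is the treewidth.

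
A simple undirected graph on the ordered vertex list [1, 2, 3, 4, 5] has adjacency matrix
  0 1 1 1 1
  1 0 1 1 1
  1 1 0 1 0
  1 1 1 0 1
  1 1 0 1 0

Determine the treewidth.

3

A width-3 tree decomposition is:
Bags: B1 = {1, 2, 3, 4}  B2 = {1, 2, 4, 5}
Tree: B1–B2
The largest bag has 4 vertices, giving width 3; this decomposition certifies tw(G) ≤ 3. Conversely, {1, 2, 3, 4} is a clique of size 4, and the vertices of any clique must share a bag in every tree decomposition; so some bag has ≥ 4 vertices and tw(G) ≥ 3. Therefore the treewidth is 3.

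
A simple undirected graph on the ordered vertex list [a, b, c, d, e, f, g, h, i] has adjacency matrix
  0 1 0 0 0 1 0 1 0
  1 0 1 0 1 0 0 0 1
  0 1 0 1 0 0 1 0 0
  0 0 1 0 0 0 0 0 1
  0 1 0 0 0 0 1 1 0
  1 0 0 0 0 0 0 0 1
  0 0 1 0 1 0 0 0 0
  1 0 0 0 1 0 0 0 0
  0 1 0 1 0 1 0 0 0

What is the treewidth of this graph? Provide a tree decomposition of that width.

Treewidth 3.
Bags: B1 = {a, e, f, h}  B2 = {a, b, e, f}  B3 = {b, e, f, i}  B4 = {b, e, g, i}  B5 = {b, c, g, i}  B6 = {c, d, g, i}
Tree: B1–B2, B2–B3, B3–B4, B4–B5, B5–B6

The largest bag has 4 vertices, giving width 3; this decomposition certifies tw(G) ≤ 3. For the lower bound: the 4 vertex sets {a,f,h}, {e}, {b}, {c,d,g,i} are disjoint, each induces a connected subgraph, and every pair is joined by at least one edge of G. Contracting each set to a single vertex therefore yields K_{4} as a minor, and since treewidth is minor-monotone, tw(G) ≥ tw(K_{4}) = 3. The upper and lower bounds meet at 3, so that is the treewidth.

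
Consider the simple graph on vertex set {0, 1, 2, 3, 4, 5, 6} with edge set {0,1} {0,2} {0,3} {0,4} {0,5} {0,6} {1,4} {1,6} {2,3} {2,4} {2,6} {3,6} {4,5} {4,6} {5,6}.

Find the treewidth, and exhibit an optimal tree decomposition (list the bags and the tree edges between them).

Treewidth 3.
Bags: B1 = {0, 2, 4, 6}  B2 = {0, 4, 5, 6}  B3 = {0, 1, 4, 6}  B4 = {0, 2, 3, 6}
Tree: B1–B2, B1–B3, B1–B4

Every bag has size at most 4, so the width is 4 − 1 = 3 and tw(G) ≤ 3. Conversely, {0, 2, 3, 6} is a clique of size 4, and the vertices of any clique must share a bag in every tree decomposition; so some bag has ≥ 4 vertices and tw(G) ≥ 3. Therefore the treewidth is 3.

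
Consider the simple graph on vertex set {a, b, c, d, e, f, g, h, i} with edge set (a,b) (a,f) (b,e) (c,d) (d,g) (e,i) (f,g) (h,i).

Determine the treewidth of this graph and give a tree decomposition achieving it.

Every bag has size at most 2, so the width is 2 − 1 = 1 and tw(G) ≤ 1. Any graph with an edge has treewidth ≥ 1, and G has the edge c–d. Combining the bounds, tw(G) = 1.

Treewidth 1.
Bags: B1 = {c, d}  B2 = {d, g}  B3 = {f, g}  B4 = {a, f}  B5 = {a, b}  B6 = {b, e}  B7 = {e, i}  B8 = {h, i}
Tree: B1–B2, B2–B3, B3–B4, B4–B5, B5–B6, B6–B7, B7–B8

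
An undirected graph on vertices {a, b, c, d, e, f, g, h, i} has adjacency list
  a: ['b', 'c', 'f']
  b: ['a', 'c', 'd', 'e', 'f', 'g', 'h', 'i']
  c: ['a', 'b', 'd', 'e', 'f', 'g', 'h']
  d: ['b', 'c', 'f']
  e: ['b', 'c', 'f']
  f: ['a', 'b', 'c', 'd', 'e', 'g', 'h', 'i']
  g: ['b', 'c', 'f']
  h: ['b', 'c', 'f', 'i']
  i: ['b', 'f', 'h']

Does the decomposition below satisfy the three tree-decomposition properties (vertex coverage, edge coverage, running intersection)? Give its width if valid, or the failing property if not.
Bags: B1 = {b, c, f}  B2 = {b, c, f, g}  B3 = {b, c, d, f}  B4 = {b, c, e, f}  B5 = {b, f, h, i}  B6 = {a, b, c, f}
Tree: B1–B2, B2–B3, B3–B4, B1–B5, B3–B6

No — edge (h,c) lies in no bag.

A tree decomposition must satisfy three properties: every vertex lies in some bag; for every edge, both endpoints lie together in some bag; and for every vertex, the bags containing it form a connected subtree. Here edge (h,c) lies in no bag, so the decomposition is invalid.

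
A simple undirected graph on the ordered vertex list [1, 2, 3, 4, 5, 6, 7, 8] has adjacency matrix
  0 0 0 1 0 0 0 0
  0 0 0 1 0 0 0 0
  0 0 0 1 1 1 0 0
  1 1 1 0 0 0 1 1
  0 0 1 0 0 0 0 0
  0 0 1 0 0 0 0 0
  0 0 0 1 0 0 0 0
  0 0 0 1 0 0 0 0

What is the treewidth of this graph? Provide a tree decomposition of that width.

The largest bag has 2 vertices, giving width 1; this decomposition certifies tw(G) ≤ 1. Since G has at least one edge (e.g. 3–4), it is not an edgeless graph, so tw(G) ≥ 1. The upper and lower bounds meet at 1, so that is the treewidth.

Treewidth 1.
One optimal decomposition is:
Bags: B1 = {3, 4}  B2 = {3, 6}  B3 = {4, 8}  B4 = {1, 4}  B5 = {3, 5}  B6 = {2, 4}  B7 = {4, 7}
Tree: B1–B2, B1–B3, B3–B4, B1–B5, B3–B6, B1–B7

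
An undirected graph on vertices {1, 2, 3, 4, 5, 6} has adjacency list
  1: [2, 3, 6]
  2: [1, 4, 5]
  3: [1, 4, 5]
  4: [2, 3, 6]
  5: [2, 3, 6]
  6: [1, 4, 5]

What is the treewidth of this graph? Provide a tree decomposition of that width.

Treewidth 3.
One such decomposition:
Bags: B1 = {2, 3, 5, 6}  B2 = {2, 3, 4, 6}  B3 = {1, 2, 3, 6}
Tree: B1–B2, B2–B3

Each bag holds 4 vertices, so the decomposition has width 3, which upper-bounds the treewidth. For the lower bound: the 4 vertex sets {5,6}, {2,4}, {3}, {1} are disjoint, each induces a connected subgraph, and every pair is joined by at least one edge of G. Contracting each set to a single vertex therefore yields K_{4} as a minor, and since treewidth is minor-monotone, tw(G) ≥ tw(K_{4}) = 3. The upper and lower bounds meet at 3, so that is the treewidth.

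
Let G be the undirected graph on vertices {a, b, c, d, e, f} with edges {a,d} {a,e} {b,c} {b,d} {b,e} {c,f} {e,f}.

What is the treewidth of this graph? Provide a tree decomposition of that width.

The largest bag has 3 vertices, giving width 2; this decomposition certifies tw(G) ≤ 2. The edges a–d–b–e–a form a cycle, so G is not a tree and its treewidth is at least 2. Hence tw(G) = 2 exactly.

Treewidth 2.
One such decomposition:
Bags: B1 = {a, d, e}  B2 = {b, d, e}  B3 = {b, e, f}  B4 = {b, c, f}
Tree: B1–B2, B2–B3, B3–B4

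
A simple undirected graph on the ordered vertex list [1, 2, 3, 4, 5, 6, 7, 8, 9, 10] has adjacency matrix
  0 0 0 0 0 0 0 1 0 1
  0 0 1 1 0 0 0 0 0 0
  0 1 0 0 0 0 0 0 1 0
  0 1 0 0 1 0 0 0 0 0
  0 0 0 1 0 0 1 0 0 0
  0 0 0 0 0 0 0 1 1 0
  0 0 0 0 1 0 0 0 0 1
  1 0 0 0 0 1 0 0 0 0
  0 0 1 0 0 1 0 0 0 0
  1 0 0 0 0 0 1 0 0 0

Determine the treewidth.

A width-2 tree decomposition is:
Bags: B1 = {1, 6, 8}  B2 = {1, 6, 10}  B3 = {6, 7, 10}  B4 = {5, 6, 7}  B5 = {4, 5, 6}  B6 = {2, 4, 6}  B7 = {2, 3, 6}  B8 = {3, 6, 9}
Tree: B1–B2, B2–B3, B3–B4, B4–B5, B5–B6, B6–B7, B7–B8
Every bag has size at most 3, so the width is 3 − 1 = 2 and tw(G) ≤ 2. Since 6–8–1–10–7–5–4–2–3–9–6 is a cycle in G, G is not acyclic. Forests are exactly the graphs of treewidth ≤ 1, so tw(G) ≥ 2. Hence tw(G) = 2 exactly.

2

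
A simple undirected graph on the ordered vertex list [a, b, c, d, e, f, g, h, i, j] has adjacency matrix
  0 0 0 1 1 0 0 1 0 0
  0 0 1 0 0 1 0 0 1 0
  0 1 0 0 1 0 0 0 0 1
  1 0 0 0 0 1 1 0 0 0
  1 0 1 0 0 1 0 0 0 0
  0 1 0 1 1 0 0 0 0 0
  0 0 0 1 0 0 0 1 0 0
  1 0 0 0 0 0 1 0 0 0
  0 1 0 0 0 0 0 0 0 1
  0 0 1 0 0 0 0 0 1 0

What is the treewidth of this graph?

2

A width-2 tree decomposition is:
Bags: B1 = {c, i, j}  B2 = {b, c, i}  B3 = {b, c, e}  B4 = {b, e, f}  B5 = {a, e, f}  B6 = {a, d, f}  B7 = {a, d, h}  B8 = {d, g, h}
Tree: B1–B2, B2–B3, B3–B4, B4–B5, B5–B6, B6–B7, B7–B8
The largest bag has 3 vertices, giving width 2; this decomposition certifies tw(G) ≤ 2. For the lower bound, G contains the cycle j–i–b–c–j, so G is not a forest; only forests have treewidth ≤ 1, hence tw(G) ≥ 2. The upper and lower bounds meet at 2, so that is the treewidth.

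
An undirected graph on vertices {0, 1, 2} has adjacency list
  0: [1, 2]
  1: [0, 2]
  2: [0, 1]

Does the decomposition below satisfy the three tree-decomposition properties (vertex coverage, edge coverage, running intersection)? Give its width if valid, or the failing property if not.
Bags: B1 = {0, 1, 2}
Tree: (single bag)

Yes; width 2.

Checking the three conditions: (i) the bags cover all of {0, 1, 2}; (ii) for each edge, some bag contains both endpoints; (iii) the bags containing any fixed vertex form a subtree. All hold, so the decomposition is valid with width 3 − 1 = 2.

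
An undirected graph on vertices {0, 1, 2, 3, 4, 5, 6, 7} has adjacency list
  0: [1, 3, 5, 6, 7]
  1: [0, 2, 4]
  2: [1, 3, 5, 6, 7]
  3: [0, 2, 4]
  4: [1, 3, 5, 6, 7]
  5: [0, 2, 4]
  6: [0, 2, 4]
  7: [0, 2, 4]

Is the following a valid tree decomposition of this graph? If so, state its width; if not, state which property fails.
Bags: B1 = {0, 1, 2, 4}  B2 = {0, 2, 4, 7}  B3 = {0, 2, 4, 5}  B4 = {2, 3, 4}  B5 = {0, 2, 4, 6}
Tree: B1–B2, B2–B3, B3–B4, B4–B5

A tree decomposition must satisfy three properties: every vertex lies in some bag; for every edge, both endpoints lie together in some bag; and for every vertex, the bags containing it form a connected subtree. Here edge (0,3) lies in no bag, so the decomposition is invalid.

No — edge (0,3) lies in no bag.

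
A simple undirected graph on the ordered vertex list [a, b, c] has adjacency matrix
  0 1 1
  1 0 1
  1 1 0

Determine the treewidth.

A width-2 tree decomposition is:
Bags: B1 = {a, b, c}
Tree: (single bag)
With just one bag of size 3, the width is 3 − 1 = 2, so tw(G) ≤ 2. Conversely, {a, b, c} is a clique of size 3, and the vertices of any clique must share a bag in every tree decomposition; so some bag has ≥ 3 vertices and tw(G) ≥ 2. Hence tw(G) = 2 exactly.

2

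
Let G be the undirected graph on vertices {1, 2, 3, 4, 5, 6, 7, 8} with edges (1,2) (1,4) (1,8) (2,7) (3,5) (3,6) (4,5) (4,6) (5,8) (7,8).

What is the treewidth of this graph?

2

A width-2 tree decomposition is:
Bags: B1 = {2, 7, 8}  B2 = {1, 2, 8}  B3 = {1, 5, 8}  B4 = {1, 4, 5}  B5 = {3, 4, 5}  B6 = {3, 4, 6}
Tree: B1–B2, B2–B3, B3–B4, B4–B5, B5–B6
Every bag has size at most 3, so the width is 3 − 1 = 2 and tw(G) ≤ 2. For the lower bound, G contains the cycle 7–2–1–8–7, so G is not a forest; only forests have treewidth ≤ 1, hence tw(G) ≥ 2. The upper and lower bounds meet at 2, so that is the treewidth.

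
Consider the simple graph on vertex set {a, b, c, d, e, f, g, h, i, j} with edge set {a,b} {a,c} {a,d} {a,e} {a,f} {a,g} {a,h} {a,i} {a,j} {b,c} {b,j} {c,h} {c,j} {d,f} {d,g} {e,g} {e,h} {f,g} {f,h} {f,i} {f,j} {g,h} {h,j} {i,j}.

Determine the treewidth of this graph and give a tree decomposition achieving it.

Every bag has size at most 4, so the width is 4 − 1 = 3 and tw(G) ≤ 3. Conversely, {a, e, g, h} is a clique of size 4, and the vertices of any clique must share a bag in every tree decomposition; so some bag has ≥ 4 vertices and tw(G) ≥ 3. Combining the bounds, tw(G) = 3.

Treewidth 3.
Bags: B1 = {a, c, h, j}  B2 = {a, f, h, j}  B3 = {a, f, g, h}  B4 = {a, b, c, j}  B5 = {a, f, i, j}  B6 = {a, d, f, g}  B7 = {a, e, g, h}
Tree: B1–B2, B2–B3, B1–B4, B2–B5, B3–B6, B3–B7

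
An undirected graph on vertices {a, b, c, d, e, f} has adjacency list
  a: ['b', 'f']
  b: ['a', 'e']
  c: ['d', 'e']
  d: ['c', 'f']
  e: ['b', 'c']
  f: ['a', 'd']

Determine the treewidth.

A width-2 tree decomposition is:
Bags: B1 = {a, d, f}  B2 = {a, b, d}  B3 = {b, d, e}  B4 = {c, d, e}
Tree: B1–B2, B2–B3, B3–B4
The largest bag has 3 vertices, giving width 2; this decomposition certifies tw(G) ≤ 2. The edges d–f–a–b–e–c–d form a cycle, so G is not a tree and its treewidth is at least 2. Hence tw(G) = 2 exactly.

2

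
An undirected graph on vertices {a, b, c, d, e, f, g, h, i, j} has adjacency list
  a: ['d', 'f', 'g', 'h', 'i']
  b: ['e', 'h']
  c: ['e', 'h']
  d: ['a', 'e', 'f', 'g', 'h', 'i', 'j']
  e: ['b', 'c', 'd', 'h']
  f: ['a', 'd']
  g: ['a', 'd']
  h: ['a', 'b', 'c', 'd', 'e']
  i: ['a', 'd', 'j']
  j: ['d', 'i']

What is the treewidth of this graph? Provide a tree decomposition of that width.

The largest bag has 3 vertices, giving width 2; this decomposition certifies tw(G) ≤ 2. On the other hand G contains the 3-clique {d, i, j}. A clique must lie in a single bag of any decomposition, so no decomposition can have width below 2. Combining the bounds, tw(G) = 2.

Treewidth 2.
One such decomposition:
Bags: B1 = {a, d, i}  B2 = {d, i, j}  B3 = {a, d, f}  B4 = {a, d, h}  B5 = {d, e, h}  B6 = {b, e, h}  B7 = {c, e, h}  B8 = {a, d, g}
Tree: B1–B2, B1–B3, B1–B4, B4–B5, B5–B6, B5–B7, B4–B8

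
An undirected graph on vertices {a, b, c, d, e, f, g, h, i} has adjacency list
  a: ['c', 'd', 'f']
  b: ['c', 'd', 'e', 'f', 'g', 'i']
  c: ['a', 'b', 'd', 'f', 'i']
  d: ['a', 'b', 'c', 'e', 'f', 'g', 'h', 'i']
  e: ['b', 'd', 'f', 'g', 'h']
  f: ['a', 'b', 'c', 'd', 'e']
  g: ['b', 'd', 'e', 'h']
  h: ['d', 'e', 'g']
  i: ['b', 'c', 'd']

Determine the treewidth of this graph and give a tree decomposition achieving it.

Treewidth 3.
Bags: B1 = {a, c, d, f}  B2 = {b, c, d, f}  B3 = {b, d, e, f}  B4 = {b, c, d, i}  B5 = {b, d, e, g}  B6 = {d, e, g, h}
Tree: B1–B2, B2–B3, B2–B4, B3–B5, B5–B6

The largest bag has 4 vertices, giving width 3; this decomposition certifies tw(G) ≤ 3. For the lower bound, the 4 vertices {d, e, g, h} are pairwise adjacent, and any tree decomposition puts a clique entirely inside one bag — forcing width ≥ 3. The upper and lower bounds meet at 3, so that is the treewidth.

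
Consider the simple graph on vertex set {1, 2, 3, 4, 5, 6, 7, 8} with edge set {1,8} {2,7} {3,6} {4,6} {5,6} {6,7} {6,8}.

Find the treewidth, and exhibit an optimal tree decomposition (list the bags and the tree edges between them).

Treewidth 1.
Bags: B1 = {6, 8}  B2 = {4, 6}  B3 = {1, 8}  B4 = {3, 6}  B5 = {6, 7}  B6 = {2, 7}  B7 = {5, 6}
Tree: B1–B2, B1–B3, B2–B4, B2–B5, B5–B6, B4–B7

Every bag has size at most 2, so the width is 2 − 1 = 1 and tw(G) ≤ 1. Since G has at least one edge (e.g. 6–8), it is not an edgeless graph, so tw(G) ≥ 1. Combining the bounds, tw(G) = 1.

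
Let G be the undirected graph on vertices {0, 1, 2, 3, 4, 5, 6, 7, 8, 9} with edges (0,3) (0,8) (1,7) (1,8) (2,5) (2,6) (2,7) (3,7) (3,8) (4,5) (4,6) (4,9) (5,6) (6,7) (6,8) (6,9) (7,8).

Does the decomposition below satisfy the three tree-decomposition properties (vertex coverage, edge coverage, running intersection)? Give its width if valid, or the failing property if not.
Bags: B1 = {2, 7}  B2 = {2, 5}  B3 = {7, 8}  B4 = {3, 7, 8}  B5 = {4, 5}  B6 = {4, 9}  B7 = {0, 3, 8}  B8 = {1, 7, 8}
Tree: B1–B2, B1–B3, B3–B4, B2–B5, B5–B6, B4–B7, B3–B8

No — vertex 6 appears in no bag.

A tree decomposition must satisfy three properties: every vertex lies in some bag; for every edge, both endpoints lie together in some bag; and for every vertex, the bags containing it form a connected subtree. Here vertex 6 appears in no bag, so the decomposition is invalid.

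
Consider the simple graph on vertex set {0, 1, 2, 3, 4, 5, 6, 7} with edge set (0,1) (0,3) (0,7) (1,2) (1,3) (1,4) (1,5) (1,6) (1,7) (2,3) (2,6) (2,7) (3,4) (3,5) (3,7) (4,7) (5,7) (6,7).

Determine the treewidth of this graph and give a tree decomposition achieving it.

Treewidth 3.
One such decomposition:
Bags: B1 = {1, 2, 3, 7}  B2 = {0, 1, 3, 7}  B3 = {1, 3, 4, 7}  B4 = {1, 3, 5, 7}  B5 = {1, 2, 6, 7}
Tree: B1–B2, B2–B3, B3–B4, B1–B5

Every bag has size at most 4, so the width is 4 − 1 = 3 and tw(G) ≤ 3. For the lower bound, the 4 vertices {0, 1, 3, 7} are pairwise adjacent, and any tree decomposition puts a clique entirely inside one bag — forcing width ≥ 3. The upper and lower bounds meet at 3, so that is the treewidth.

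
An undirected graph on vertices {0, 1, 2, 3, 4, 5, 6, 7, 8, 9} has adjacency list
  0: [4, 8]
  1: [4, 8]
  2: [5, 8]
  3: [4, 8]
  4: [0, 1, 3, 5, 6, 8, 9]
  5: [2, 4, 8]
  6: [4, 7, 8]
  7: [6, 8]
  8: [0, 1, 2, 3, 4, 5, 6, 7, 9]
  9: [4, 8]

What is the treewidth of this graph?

2

A width-2 tree decomposition is:
Bags: B1 = {3, 4, 8}  B2 = {4, 8, 9}  B3 = {4, 6, 8}  B4 = {0, 4, 8}  B5 = {6, 7, 8}  B6 = {1, 4, 8}  B7 = {4, 5, 8}  B8 = {2, 5, 8}
Tree: B1–B2, B2–B3, B3–B4, B3–B5, B3–B6, B6–B7, B7–B8
Every bag has size at most 3, so the width is 3 − 1 = 2 and tw(G) ≤ 2. On the other hand G contains the 3-clique {2, 5, 8}. A clique must lie in a single bag of any decomposition, so no decomposition can have width below 2. Combining the bounds, tw(G) = 2.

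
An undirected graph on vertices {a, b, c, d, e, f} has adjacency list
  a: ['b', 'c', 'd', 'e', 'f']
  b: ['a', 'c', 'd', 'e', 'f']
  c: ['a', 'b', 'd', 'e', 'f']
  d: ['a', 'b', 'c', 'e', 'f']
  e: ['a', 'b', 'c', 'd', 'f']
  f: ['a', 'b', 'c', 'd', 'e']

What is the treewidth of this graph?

A width-5 tree decomposition is:
Bags: B1 = {a, b, c, d, e, f}
Tree: (single bag)
A single bag containing all 6 vertices is trivially a valid decomposition of width 5. For the lower bound, the 6 vertices {a, b, c, d, e, f} are pairwise adjacent, and any tree decomposition puts a clique entirely inside one bag — forcing width ≥ 5. Hence tw(G) = 5 exactly.

5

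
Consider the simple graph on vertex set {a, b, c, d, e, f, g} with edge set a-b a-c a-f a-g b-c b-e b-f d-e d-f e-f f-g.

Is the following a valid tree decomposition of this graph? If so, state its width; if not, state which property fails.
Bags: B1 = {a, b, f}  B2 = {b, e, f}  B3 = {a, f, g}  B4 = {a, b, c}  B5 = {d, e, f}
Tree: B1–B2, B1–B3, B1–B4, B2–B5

Yes; width 2.

Every vertex of G appears in some bag (union = {a, b, c, d, e, f, g}); every edge is covered by a bag; and for each vertex v the set of bags containing v is connected in the bag tree. The decomposition is therefore valid. The largest bag has 3 vertices, so the width is 2.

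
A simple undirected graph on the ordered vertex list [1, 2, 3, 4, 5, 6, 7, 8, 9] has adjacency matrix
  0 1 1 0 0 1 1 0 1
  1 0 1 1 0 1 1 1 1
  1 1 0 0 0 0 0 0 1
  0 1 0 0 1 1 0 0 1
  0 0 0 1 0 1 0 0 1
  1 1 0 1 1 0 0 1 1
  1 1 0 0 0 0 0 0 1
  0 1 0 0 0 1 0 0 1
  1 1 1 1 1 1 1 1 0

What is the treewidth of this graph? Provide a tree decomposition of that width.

The largest bag has 4 vertices, giving width 3; this decomposition certifies tw(G) ≤ 3. Conversely, {2, 6, 8, 9} is a clique of size 4, and the vertices of any clique must share a bag in every tree decomposition; so some bag has ≥ 4 vertices and tw(G) ≥ 3. Therefore the treewidth is 3.

Treewidth 3.
One such decomposition:
Bags: B1 = {1, 2, 6, 9}  B2 = {1, 2, 3, 9}  B3 = {2, 4, 6, 9}  B4 = {1, 2, 7, 9}  B5 = {2, 6, 8, 9}  B6 = {4, 5, 6, 9}
Tree: B1–B2, B1–B3, B2–B4, B1–B5, B3–B6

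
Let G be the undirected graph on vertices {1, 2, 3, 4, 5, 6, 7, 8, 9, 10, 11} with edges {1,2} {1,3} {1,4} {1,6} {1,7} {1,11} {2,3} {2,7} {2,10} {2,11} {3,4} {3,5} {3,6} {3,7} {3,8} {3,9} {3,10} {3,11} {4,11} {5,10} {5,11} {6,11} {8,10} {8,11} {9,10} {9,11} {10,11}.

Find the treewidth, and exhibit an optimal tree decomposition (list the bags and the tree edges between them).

Each bag holds 4 vertices, so the decomposition has width 3, which upper-bounds the treewidth. For the lower bound, the 4 vertices {1, 2, 3, 11} are pairwise adjacent, and any tree decomposition puts a clique entirely inside one bag — forcing width ≥ 3. Therefore the treewidth is 3.

Treewidth 3.
One such decomposition:
Bags: B1 = {1, 2, 3, 11}  B2 = {2, 3, 10, 11}  B3 = {1, 3, 6, 11}  B4 = {1, 3, 4, 11}  B5 = {3, 8, 10, 11}  B6 = {1, 2, 3, 7}  B7 = {3, 9, 10, 11}  B8 = {3, 5, 10, 11}
Tree: B1–B2, B1–B3, B3–B4, B2–B5, B1–B6, B5–B7, B7–B8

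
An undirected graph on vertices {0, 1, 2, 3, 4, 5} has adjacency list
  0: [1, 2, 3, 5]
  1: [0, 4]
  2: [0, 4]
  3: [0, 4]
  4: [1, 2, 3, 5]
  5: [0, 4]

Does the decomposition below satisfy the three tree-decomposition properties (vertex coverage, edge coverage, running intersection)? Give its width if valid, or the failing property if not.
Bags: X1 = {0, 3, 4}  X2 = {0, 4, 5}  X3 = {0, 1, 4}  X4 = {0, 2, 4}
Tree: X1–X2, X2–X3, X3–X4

Every vertex of G appears in some bag (union = {0, 1, 2, 3, 4, 5}); every edge is covered by a bag; and for each vertex v the set of bags containing v is connected in the bag tree. The decomposition is therefore valid. The largest bag has 3 vertices, so the width is 2.

Yes; width 2.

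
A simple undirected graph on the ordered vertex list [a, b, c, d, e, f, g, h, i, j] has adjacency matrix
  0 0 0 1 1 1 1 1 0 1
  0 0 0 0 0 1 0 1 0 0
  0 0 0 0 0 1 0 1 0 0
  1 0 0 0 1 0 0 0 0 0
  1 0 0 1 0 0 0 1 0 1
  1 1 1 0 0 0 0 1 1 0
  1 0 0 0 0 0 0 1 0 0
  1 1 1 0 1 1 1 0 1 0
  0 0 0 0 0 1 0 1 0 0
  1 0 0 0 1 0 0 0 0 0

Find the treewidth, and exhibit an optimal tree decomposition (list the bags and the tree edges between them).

Each bag holds 3 vertices, so the decomposition has width 2, which upper-bounds the treewidth. For the lower bound, the 3 vertices {a, d, e} are pairwise adjacent, and any tree decomposition puts a clique entirely inside one bag — forcing width ≥ 2. Combining the bounds, tw(G) = 2.

Treewidth 2.
One such decomposition:
Bags: B1 = {a, f, h}  B2 = {c, f, h}  B3 = {a, e, h}  B4 = {a, g, h}  B5 = {a, e, j}  B6 = {b, f, h}  B7 = {f, h, i}  B8 = {a, d, e}
Tree: B1–B2, B1–B3, B1–B4, B3–B5, B2–B6, B2–B7, B5–B8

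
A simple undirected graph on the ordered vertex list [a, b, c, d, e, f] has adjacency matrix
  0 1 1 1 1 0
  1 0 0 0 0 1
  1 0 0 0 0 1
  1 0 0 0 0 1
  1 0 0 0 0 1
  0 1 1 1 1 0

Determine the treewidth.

2

A width-2 tree decomposition is:
Bags: B1 = {a, b, f}  B2 = {a, c, f}  B3 = {a, d, f}  B4 = {a, e, f}
Tree: B1–B2, B2–B3, B3–B4
Every bag has size at most 3, so the width is 3 − 1 = 2 and tw(G) ≤ 2. Since a–b–f–c–a is a cycle in G, G is not acyclic. Forests are exactly the graphs of treewidth ≤ 1, so tw(G) ≥ 2. Combining the bounds, tw(G) = 2.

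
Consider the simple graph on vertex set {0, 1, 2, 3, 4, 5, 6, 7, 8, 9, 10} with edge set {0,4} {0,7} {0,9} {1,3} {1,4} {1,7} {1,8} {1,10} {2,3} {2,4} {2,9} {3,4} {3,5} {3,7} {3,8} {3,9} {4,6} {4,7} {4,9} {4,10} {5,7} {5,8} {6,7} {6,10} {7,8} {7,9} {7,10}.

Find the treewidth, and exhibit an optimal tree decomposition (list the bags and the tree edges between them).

Treewidth 3.
One optimal decomposition is:
Bags: B1 = {1, 3, 4, 7}  B2 = {3, 4, 7, 9}  B3 = {1, 4, 7, 10}  B4 = {0, 4, 7, 9}  B5 = {4, 6, 7, 10}  B6 = {2, 3, 4, 9}  B7 = {1, 3, 7, 8}  B8 = {3, 5, 7, 8}
Tree: B1–B2, B1–B3, B2–B4, B3–B5, B2–B6, B1–B7, B7–B8

Every bag has size at most 4, so the width is 4 − 1 = 3 and tw(G) ≤ 3. On the other hand G contains the 4-clique {2, 3, 4, 9}. A clique must lie in a single bag of any decomposition, so no decomposition can have width below 3. The upper and lower bounds meet at 3, so that is the treewidth.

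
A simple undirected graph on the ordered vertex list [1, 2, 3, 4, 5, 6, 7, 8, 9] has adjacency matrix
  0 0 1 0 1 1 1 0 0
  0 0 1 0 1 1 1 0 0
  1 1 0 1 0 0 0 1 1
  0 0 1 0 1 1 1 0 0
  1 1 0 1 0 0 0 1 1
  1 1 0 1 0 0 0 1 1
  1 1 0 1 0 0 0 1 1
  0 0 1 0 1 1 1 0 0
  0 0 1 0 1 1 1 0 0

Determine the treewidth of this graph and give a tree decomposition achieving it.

The largest bag has 5 vertices, giving width 4; this decomposition certifies tw(G) ≤ 4. For the lower bound: the 5 vertex sets {2,3}, {4,7}, {1,5}, {6}, {8} are disjoint, each induces a connected subgraph, and every pair is joined by at least one edge of G. Contracting each set to a single vertex therefore yields K_{5} as a minor, and since treewidth is minor-monotone, tw(G) ≥ tw(K_{5}) = 4. Combining the bounds, tw(G) = 4.

Treewidth 4.
One such decomposition:
Bags: B1 = {2, 3, 5, 6, 7}  B2 = {3, 4, 5, 6, 7}  B3 = {1, 3, 5, 6, 7}  B4 = {3, 5, 6, 7, 8}  B5 = {3, 5, 6, 7, 9}
Tree: B1–B2, B2–B3, B3–B4, B4–B5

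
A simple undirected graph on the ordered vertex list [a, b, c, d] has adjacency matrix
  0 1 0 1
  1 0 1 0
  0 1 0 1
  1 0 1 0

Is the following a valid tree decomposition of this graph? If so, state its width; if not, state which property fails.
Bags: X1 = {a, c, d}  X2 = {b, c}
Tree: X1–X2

A tree decomposition must satisfy three properties: every vertex lies in some bag; for every edge, both endpoints lie together in some bag; and for every vertex, the bags containing it form a connected subtree. Here edge (a,b) lies in no bag, so the decomposition is invalid.

No — edge (a,b) lies in no bag.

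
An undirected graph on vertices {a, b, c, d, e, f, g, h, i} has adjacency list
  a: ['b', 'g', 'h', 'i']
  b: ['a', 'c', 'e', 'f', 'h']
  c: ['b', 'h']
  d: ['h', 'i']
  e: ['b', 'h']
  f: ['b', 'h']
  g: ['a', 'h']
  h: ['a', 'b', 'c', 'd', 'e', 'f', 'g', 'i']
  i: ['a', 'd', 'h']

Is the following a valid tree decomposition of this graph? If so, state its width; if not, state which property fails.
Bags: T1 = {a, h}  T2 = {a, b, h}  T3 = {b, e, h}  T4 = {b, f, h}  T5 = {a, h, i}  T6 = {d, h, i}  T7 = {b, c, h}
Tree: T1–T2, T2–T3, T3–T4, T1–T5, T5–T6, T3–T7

No — vertex g appears in no bag.

A tree decomposition must satisfy three properties: every vertex lies in some bag; for every edge, both endpoints lie together in some bag; and for every vertex, the bags containing it form a connected subtree. Here vertex g appears in no bag, so the decomposition is invalid.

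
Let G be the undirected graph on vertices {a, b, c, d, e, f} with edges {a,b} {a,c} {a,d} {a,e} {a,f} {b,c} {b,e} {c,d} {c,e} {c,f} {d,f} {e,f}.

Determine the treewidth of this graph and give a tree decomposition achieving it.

Treewidth 3.
One such decomposition:
Bags: B1 = {a, c, e, f}  B2 = {a, c, d, f}  B3 = {a, b, c, e}
Tree: B1–B2, B1–B3

Every bag has size at most 4, so the width is 4 − 1 = 3 and tw(G) ≤ 3. For the lower bound, the 4 vertices {a, c, d, f} are pairwise adjacent, and any tree decomposition puts a clique entirely inside one bag — forcing width ≥ 3. Hence tw(G) = 3 exactly.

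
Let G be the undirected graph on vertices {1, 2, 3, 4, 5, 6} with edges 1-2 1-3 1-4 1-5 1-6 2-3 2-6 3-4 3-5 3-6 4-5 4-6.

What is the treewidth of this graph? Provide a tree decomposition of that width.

Each bag holds 4 vertices, so the decomposition has width 3, which upper-bounds the treewidth. For the lower bound, the 4 vertices {1, 2, 3, 6} are pairwise adjacent, and any tree decomposition puts a clique entirely inside one bag — forcing width ≥ 3. Hence tw(G) = 3 exactly.

Treewidth 3.
One optimal decomposition is:
Bags: B1 = {1, 3, 4, 6}  B2 = {1, 3, 4, 5}  B3 = {1, 2, 3, 6}
Tree: B1–B2, B1–B3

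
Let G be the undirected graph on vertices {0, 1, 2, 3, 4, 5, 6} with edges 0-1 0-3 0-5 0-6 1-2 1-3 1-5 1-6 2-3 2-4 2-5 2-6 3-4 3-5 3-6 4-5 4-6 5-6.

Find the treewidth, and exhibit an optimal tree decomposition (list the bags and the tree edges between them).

The largest bag has 5 vertices, giving width 4; this decomposition certifies tw(G) ≤ 4. Conversely, {0, 1, 3, 5, 6} is a clique of size 5, and the vertices of any clique must share a bag in every tree decomposition; so some bag has ≥ 5 vertices and tw(G) ≥ 4. Therefore the treewidth is 4.

Treewidth 4.
One such decomposition:
Bags: B1 = {1, 2, 3, 5, 6}  B2 = {0, 1, 3, 5, 6}  B3 = {2, 3, 4, 5, 6}
Tree: B1–B2, B1–B3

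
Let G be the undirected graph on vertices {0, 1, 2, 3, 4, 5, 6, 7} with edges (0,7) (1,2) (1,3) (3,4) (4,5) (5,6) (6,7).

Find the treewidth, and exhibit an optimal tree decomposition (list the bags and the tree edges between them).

The largest bag has 2 vertices, giving width 1; this decomposition certifies tw(G) ≤ 1. G has an edge, so its treewidth is at least 1. The upper and lower bounds meet at 1, so that is the treewidth.

Treewidth 1.
Bags: B1 = {1, 2}  B2 = {1, 3}  B3 = {3, 4}  B4 = {4, 5}  B5 = {5, 6}  B6 = {6, 7}  B7 = {0, 7}
Tree: B1–B2, B2–B3, B3–B4, B4–B5, B5–B6, B6–B7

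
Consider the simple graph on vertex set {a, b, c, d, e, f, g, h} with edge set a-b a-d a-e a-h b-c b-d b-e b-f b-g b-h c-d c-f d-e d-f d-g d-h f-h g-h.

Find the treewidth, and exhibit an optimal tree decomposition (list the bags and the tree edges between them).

Each bag holds 4 vertices, so the decomposition has width 3, which upper-bounds the treewidth. Conversely, {a, b, d, e} is a clique of size 4, and the vertices of any clique must share a bag in every tree decomposition; so some bag has ≥ 4 vertices and tw(G) ≥ 3. Hence tw(G) = 3 exactly.

Treewidth 3.
One optimal decomposition is:
Bags: B1 = {a, b, d, h}  B2 = {a, b, d, e}  B3 = {b, d, f, h}  B4 = {b, d, g, h}  B5 = {b, c, d, f}
Tree: B1–B2, B1–B3, B3–B4, B3–B5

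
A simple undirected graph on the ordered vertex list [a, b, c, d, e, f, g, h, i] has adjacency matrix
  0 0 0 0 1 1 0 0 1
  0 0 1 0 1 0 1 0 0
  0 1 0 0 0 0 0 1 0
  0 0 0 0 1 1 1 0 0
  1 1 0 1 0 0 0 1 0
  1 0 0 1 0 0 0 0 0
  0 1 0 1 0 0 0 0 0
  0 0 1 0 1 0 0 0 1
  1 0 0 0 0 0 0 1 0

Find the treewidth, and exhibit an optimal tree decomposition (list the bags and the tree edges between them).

Every bag has size at most 4, so the width is 4 − 1 = 3 and tw(G) ≤ 3. For the lower bound: the 4 vertex sets {c,h,i}, {a}, {e}, {b,d,f,g} are disjoint, each induces a connected subgraph, and every pair is joined by at least one edge of G. Contracting each set to a single vertex therefore yields K_{4} as a minor, and since treewidth is minor-monotone, tw(G) ≥ tw(K_{4}) = 3. The upper and lower bounds meet at 3, so that is the treewidth.

Treewidth 3.
One optimal decomposition is:
Bags: B1 = {a, c, h, i}  B2 = {a, c, e, h}  B3 = {a, b, c, e}  B4 = {a, b, e, f}  B5 = {b, d, e, f}  B6 = {b, d, f, g}
Tree: B1–B2, B2–B3, B3–B4, B4–B5, B5–B6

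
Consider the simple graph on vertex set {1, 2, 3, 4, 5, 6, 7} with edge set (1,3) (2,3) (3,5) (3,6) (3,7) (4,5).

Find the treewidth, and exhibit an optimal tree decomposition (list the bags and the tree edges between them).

The largest bag has 2 vertices, giving width 1; this decomposition certifies tw(G) ≤ 1. G has an edge, so its treewidth is at least 1. The upper and lower bounds meet at 1, so that is the treewidth.

Treewidth 1.
One such decomposition:
Bags: B1 = {1, 3}  B2 = {2, 3}  B3 = {3, 5}  B4 = {4, 5}  B5 = {3, 7}  B6 = {3, 6}
Tree: B1–B2, B2–B3, B3–B4, B3–B5, B2–B6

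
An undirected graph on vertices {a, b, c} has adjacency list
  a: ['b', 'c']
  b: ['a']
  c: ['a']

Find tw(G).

A width-1 tree decomposition is:
Bags: B1 = {a, b}  B2 = {a, c}
Tree: B1–B2
Every bag has size at most 2, so the width is 2 − 1 = 1 and tw(G) ≤ 1. Any graph with an edge has treewidth ≥ 1, and G has the edge b–a. Combining the bounds, tw(G) = 1.

1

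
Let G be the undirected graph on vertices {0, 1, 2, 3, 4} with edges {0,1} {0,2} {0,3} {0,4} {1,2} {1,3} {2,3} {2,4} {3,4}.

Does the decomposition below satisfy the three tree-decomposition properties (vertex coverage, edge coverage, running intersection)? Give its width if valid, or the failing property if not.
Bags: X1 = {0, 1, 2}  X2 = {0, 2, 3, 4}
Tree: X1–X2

A tree decomposition must satisfy three properties: every vertex lies in some bag; for every edge, both endpoints lie together in some bag; and for every vertex, the bags containing it form a connected subtree. Here edge (3,1) lies in no bag, so the decomposition is invalid.

No — edge (3,1) lies in no bag.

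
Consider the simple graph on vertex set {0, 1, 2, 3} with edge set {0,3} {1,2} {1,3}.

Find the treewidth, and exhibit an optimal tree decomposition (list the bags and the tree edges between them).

Every bag has size at most 2, so the width is 2 − 1 = 1 and tw(G) ≤ 1. Any graph with an edge has treewidth ≥ 1, and G has the edge 2–1. Therefore the treewidth is 1.

Treewidth 1.
Bags: B1 = {1, 2}  B2 = {1, 3}  B3 = {0, 3}
Tree: B1–B2, B2–B3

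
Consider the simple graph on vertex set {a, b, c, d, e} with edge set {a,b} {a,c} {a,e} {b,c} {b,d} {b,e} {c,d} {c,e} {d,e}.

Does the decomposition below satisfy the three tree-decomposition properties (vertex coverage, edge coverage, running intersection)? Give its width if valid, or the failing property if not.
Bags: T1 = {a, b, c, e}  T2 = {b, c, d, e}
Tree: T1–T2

Yes; width 3.

Vertex coverage: the bags together contain {a, b, c, d, e}, the full vertex set. Edge coverage: each edge of G has both endpoints in at least one bag. Running intersection: for every vertex, the bags containing it form a connected subtree. All three properties hold, so this is a valid tree decomposition of width max|bag| − 1 = 3, and hence tw(G) ≤ 3.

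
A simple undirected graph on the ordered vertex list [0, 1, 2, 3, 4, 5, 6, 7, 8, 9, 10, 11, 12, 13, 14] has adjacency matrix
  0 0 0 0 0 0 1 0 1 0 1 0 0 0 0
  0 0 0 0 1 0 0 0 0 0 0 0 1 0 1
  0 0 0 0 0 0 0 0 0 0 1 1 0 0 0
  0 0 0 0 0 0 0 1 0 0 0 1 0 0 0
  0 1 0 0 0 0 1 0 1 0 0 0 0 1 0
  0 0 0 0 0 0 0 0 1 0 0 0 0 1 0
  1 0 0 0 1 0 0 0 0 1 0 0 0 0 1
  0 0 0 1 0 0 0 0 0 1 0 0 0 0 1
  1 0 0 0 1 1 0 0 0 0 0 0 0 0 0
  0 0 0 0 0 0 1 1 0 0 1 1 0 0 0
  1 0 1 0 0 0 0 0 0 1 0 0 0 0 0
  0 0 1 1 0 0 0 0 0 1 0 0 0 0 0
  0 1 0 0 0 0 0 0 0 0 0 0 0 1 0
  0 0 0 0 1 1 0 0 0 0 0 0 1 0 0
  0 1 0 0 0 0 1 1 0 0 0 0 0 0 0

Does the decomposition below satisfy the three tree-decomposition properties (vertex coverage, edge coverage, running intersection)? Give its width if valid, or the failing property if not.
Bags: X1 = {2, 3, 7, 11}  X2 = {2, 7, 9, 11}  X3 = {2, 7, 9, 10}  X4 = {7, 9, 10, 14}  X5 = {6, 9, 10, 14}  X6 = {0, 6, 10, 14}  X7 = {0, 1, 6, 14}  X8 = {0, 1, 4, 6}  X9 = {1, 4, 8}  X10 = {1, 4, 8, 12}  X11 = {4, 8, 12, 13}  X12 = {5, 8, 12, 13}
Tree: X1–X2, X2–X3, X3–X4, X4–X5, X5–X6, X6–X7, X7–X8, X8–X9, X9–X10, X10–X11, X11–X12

No — edge (0,8) lies in no bag.

A tree decomposition must satisfy three properties: every vertex lies in some bag; for every edge, both endpoints lie together in some bag; and for every vertex, the bags containing it form a connected subtree. Here edge (0,8) lies in no bag, so the decomposition is invalid.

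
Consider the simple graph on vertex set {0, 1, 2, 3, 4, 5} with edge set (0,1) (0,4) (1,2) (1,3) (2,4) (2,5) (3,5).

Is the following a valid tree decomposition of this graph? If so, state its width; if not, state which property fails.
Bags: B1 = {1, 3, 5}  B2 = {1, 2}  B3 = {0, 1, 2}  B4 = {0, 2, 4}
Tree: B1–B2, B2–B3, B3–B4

A tree decomposition must satisfy three properties: every vertex lies in some bag; for every edge, both endpoints lie together in some bag; and for every vertex, the bags containing it form a connected subtree. Here edge (5,2) lies in no bag, so the decomposition is invalid.

No — edge (5,2) lies in no bag.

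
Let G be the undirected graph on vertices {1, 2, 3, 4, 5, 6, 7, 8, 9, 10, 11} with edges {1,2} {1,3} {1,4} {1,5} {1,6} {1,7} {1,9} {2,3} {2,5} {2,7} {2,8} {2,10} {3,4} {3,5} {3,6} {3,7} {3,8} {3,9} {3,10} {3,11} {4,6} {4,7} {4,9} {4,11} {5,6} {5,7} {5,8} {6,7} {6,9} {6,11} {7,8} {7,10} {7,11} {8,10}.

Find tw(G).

A width-4 tree decomposition is:
Bags: B1 = {1, 3, 4, 6, 7}  B2 = {1, 3, 4, 6, 9}  B3 = {1, 3, 5, 6, 7}  B4 = {1, 2, 3, 5, 7}  B5 = {2, 3, 5, 7, 8}  B6 = {3, 4, 6, 7, 11}  B7 = {2, 3, 7, 8, 10}
Tree: B1–B2, B1–B3, B3–B4, B4–B5, B1–B6, B5–B7
Each bag holds 5 vertices, so the decomposition has width 4, which upper-bounds the treewidth. For the lower bound, the 5 vertices {1, 3, 4, 6, 9} are pairwise adjacent, and any tree decomposition puts a clique entirely inside one bag — forcing width ≥ 4. Combining the bounds, tw(G) = 4.

4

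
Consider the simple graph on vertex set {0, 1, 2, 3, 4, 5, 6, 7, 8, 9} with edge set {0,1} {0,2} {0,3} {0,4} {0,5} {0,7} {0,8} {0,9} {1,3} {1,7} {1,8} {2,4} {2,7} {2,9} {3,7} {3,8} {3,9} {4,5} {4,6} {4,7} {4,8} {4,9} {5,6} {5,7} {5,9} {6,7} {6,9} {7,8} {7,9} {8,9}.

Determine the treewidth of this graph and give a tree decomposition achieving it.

Treewidth 4.
One optimal decomposition is:
Bags: B1 = {0, 3, 7, 8, 9}  B2 = {0, 4, 7, 8, 9}  B3 = {0, 2, 4, 7, 9}  B4 = {0, 4, 5, 7, 9}  B5 = {0, 1, 3, 7, 8}  B6 = {4, 5, 6, 7, 9}
Tree: B1–B2, B2–B3, B3–B4, B1–B5, B4–B6

Each bag holds 5 vertices, so the decomposition has width 4, which upper-bounds the treewidth. On the other hand G contains the 5-clique {0, 1, 3, 7, 8}. A clique must lie in a single bag of any decomposition, so no decomposition can have width below 4. Hence tw(G) = 4 exactly.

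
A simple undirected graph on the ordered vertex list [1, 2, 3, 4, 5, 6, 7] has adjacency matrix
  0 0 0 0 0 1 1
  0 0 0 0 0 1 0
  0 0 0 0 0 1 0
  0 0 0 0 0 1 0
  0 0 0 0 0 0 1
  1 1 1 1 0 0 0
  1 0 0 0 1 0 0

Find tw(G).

1

A width-1 tree decomposition is:
Bags: B1 = {1, 7}  B2 = {1, 6}  B3 = {3, 6}  B4 = {2, 6}  B5 = {4, 6}  B6 = {5, 7}
Tree: B1–B2, B2–B3, B3–B4, B2–B5, B1–B6
The largest bag has 2 vertices, giving width 1; this decomposition certifies tw(G) ≤ 1. Since G has at least one edge (e.g. 1–7), it is not an edgeless graph, so tw(G) ≥ 1. Hence tw(G) = 1 exactly.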